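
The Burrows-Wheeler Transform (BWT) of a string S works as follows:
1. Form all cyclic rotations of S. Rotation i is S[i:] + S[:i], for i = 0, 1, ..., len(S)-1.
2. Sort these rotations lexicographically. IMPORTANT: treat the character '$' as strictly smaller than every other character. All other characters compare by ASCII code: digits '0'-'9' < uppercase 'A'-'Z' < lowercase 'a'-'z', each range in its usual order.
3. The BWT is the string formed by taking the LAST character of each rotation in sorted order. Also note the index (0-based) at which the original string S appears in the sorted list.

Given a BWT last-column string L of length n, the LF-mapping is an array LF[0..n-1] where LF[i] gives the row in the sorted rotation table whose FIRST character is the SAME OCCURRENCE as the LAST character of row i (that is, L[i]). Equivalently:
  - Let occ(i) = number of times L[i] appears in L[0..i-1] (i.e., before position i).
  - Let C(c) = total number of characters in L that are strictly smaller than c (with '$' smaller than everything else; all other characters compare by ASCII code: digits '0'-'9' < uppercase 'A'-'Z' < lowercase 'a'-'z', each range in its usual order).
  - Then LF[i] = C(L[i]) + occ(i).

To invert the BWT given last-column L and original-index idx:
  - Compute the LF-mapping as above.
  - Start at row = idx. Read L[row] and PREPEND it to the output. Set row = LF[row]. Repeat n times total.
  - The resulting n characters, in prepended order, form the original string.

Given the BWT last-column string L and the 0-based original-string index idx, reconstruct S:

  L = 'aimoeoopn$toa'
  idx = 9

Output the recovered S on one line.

Answer: onomatopoeia$

Derivation:
LF mapping: 1 4 5 7 3 8 9 11 6 0 12 10 2
Walk LF starting at row 9, prepending L[row]:
  step 1: row=9, L[9]='$', prepend. Next row=LF[9]=0
  step 2: row=0, L[0]='a', prepend. Next row=LF[0]=1
  step 3: row=1, L[1]='i', prepend. Next row=LF[1]=4
  step 4: row=4, L[4]='e', prepend. Next row=LF[4]=3
  step 5: row=3, L[3]='o', prepend. Next row=LF[3]=7
  step 6: row=7, L[7]='p', prepend. Next row=LF[7]=11
  step 7: row=11, L[11]='o', prepend. Next row=LF[11]=10
  step 8: row=10, L[10]='t', prepend. Next row=LF[10]=12
  step 9: row=12, L[12]='a', prepend. Next row=LF[12]=2
  step 10: row=2, L[2]='m', prepend. Next row=LF[2]=5
  step 11: row=5, L[5]='o', prepend. Next row=LF[5]=8
  step 12: row=8, L[8]='n', prepend. Next row=LF[8]=6
  step 13: row=6, L[6]='o', prepend. Next row=LF[6]=9
Reversed output: onomatopoeia$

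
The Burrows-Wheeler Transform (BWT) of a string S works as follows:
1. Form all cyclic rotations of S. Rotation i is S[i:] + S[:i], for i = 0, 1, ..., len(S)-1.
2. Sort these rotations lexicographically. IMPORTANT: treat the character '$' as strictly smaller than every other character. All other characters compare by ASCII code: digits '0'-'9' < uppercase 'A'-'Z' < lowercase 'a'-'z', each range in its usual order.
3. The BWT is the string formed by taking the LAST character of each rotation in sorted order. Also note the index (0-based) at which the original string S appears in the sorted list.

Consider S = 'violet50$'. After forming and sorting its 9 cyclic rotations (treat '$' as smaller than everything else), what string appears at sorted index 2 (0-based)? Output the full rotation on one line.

All 9 rotations (rotation i = S[i:]+S[:i]):
  rot[0] = violet50$
  rot[1] = iolet50$v
  rot[2] = olet50$vi
  rot[3] = let50$vio
  rot[4] = et50$viol
  rot[5] = t50$viole
  rot[6] = 50$violet
  rot[7] = 0$violet5
  rot[8] = $violet50
Sorted (with $ < everything):
  sorted[0] = $violet50
  sorted[1] = 0$violet5
  sorted[2] = 50$violet
  sorted[3] = et50$viol
  sorted[4] = iolet50$v
  sorted[5] = let50$vio
  sorted[6] = olet50$vi
  sorted[7] = t50$viole
  sorted[8] = violet50$
sorted[2] = 50$violet

Answer: 50$violet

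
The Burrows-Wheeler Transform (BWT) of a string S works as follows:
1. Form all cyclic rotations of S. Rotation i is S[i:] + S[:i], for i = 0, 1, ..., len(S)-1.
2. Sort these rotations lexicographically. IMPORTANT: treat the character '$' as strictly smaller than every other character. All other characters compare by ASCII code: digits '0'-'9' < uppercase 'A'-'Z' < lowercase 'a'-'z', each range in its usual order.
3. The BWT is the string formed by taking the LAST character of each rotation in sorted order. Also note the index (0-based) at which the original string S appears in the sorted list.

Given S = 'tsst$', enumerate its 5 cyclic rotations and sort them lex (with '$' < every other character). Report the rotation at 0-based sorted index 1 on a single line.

All 5 rotations (rotation i = S[i:]+S[:i]):
  rot[0] = tsst$
  rot[1] = sst$t
  rot[2] = st$ts
  rot[3] = t$tss
  rot[4] = $tsst
Sorted (with $ < everything):
  sorted[0] = $tsst
  sorted[1] = sst$t
  sorted[2] = st$ts
  sorted[3] = t$tss
  sorted[4] = tsst$
sorted[1] = sst$t

Answer: sst$t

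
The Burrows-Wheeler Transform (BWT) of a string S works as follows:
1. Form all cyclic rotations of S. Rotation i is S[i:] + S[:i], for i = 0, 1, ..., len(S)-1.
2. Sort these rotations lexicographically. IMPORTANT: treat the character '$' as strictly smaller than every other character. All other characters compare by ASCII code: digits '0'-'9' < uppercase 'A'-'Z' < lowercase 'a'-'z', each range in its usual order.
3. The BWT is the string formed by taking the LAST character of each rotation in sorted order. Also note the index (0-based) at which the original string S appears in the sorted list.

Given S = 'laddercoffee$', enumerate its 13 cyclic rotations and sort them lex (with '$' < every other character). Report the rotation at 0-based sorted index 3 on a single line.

Answer: ddercoffee$la

Derivation:
All 13 rotations (rotation i = S[i:]+S[:i]):
  rot[0] = laddercoffee$
  rot[1] = addercoffee$l
  rot[2] = ddercoffee$la
  rot[3] = dercoffee$lad
  rot[4] = ercoffee$ladd
  rot[5] = rcoffee$ladde
  rot[6] = coffee$ladder
  rot[7] = offee$ladderc
  rot[8] = ffee$ladderco
  rot[9] = fee$laddercof
  rot[10] = ee$laddercoff
  rot[11] = e$laddercoffe
  rot[12] = $laddercoffee
Sorted (with $ < everything):
  sorted[0] = $laddercoffee
  sorted[1] = addercoffee$l
  sorted[2] = coffee$ladder
  sorted[3] = ddercoffee$la
  sorted[4] = dercoffee$lad
  sorted[5] = e$laddercoffe
  sorted[6] = ee$laddercoff
  sorted[7] = ercoffee$ladd
  sorted[8] = fee$laddercof
  sorted[9] = ffee$ladderco
  sorted[10] = laddercoffee$
  sorted[11] = offee$ladderc
  sorted[12] = rcoffee$ladde
sorted[3] = ddercoffee$la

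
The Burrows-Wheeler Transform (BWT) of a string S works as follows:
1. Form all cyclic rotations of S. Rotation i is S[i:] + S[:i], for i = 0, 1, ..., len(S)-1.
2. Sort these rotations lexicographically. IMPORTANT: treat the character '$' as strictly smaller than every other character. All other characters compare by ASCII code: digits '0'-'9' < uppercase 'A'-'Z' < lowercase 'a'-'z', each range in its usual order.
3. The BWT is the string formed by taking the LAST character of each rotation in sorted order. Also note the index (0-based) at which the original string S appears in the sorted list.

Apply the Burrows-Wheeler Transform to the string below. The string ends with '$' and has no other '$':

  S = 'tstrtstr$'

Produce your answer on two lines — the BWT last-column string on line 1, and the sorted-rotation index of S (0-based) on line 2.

Answer: rttttssr$
8

Derivation:
All 9 rotations (rotation i = S[i:]+S[:i]):
  rot[0] = tstrtstr$
  rot[1] = strtstr$t
  rot[2] = trtstr$ts
  rot[3] = rtstr$tst
  rot[4] = tstr$tstr
  rot[5] = str$tstrt
  rot[6] = tr$tstrts
  rot[7] = r$tstrtst
  rot[8] = $tstrtstr
Sorted (with $ < everything):
  sorted[0] = $tstrtstr  (last char: 'r')
  sorted[1] = r$tstrtst  (last char: 't')
  sorted[2] = rtstr$tst  (last char: 't')
  sorted[3] = str$tstrt  (last char: 't')
  sorted[4] = strtstr$t  (last char: 't')
  sorted[5] = tr$tstrts  (last char: 's')
  sorted[6] = trtstr$ts  (last char: 's')
  sorted[7] = tstr$tstr  (last char: 'r')
  sorted[8] = tstrtstr$  (last char: '$')
Last column: rttttssr$
Original string S is at sorted index 8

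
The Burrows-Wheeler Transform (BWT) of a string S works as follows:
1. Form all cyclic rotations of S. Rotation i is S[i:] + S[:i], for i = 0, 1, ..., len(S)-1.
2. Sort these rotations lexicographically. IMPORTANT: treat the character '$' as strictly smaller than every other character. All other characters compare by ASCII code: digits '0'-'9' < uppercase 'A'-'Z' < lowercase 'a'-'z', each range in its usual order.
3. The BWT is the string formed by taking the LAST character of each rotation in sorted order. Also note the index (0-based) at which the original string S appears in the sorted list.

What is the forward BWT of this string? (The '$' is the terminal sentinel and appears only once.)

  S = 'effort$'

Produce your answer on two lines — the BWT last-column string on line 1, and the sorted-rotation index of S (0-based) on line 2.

All 7 rotations (rotation i = S[i:]+S[:i]):
  rot[0] = effort$
  rot[1] = ffort$e
  rot[2] = fort$ef
  rot[3] = ort$eff
  rot[4] = rt$effo
  rot[5] = t$effor
  rot[6] = $effort
Sorted (with $ < everything):
  sorted[0] = $effort  (last char: 't')
  sorted[1] = effort$  (last char: '$')
  sorted[2] = ffort$e  (last char: 'e')
  sorted[3] = fort$ef  (last char: 'f')
  sorted[4] = ort$eff  (last char: 'f')
  sorted[5] = rt$effo  (last char: 'o')
  sorted[6] = t$effor  (last char: 'r')
Last column: t$effor
Original string S is at sorted index 1

Answer: t$effor
1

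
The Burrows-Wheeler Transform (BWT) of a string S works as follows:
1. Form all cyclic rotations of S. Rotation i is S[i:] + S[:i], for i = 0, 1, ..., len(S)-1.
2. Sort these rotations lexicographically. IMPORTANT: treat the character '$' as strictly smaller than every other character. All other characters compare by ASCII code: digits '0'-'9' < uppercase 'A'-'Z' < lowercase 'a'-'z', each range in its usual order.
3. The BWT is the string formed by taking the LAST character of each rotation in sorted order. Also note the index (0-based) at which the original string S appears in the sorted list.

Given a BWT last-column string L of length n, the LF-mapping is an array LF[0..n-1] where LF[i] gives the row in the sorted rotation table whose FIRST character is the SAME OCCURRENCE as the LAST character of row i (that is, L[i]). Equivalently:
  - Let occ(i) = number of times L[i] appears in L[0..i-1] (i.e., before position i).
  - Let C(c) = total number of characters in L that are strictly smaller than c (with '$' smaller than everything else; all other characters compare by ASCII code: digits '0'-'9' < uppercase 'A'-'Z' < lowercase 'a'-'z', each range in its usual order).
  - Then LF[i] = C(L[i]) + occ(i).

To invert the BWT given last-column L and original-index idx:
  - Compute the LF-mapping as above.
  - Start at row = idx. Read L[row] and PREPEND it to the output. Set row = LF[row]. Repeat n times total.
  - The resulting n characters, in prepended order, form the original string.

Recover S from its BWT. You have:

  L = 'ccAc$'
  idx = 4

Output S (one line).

Answer: ccAc$

Derivation:
LF mapping: 2 3 1 4 0
Walk LF starting at row 4, prepending L[row]:
  step 1: row=4, L[4]='$', prepend. Next row=LF[4]=0
  step 2: row=0, L[0]='c', prepend. Next row=LF[0]=2
  step 3: row=2, L[2]='A', prepend. Next row=LF[2]=1
  step 4: row=1, L[1]='c', prepend. Next row=LF[1]=3
  step 5: row=3, L[3]='c', prepend. Next row=LF[3]=4
Reversed output: ccAc$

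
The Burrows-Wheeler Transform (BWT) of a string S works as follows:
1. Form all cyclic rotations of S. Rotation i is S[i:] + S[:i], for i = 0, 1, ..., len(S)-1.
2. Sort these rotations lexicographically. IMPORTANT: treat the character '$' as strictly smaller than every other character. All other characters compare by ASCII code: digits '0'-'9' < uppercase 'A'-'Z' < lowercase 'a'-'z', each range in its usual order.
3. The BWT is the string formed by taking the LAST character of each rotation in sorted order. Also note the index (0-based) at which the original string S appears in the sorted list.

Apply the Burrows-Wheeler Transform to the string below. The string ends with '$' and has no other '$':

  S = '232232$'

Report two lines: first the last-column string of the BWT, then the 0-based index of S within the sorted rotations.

Answer: 2332$22
4

Derivation:
All 7 rotations (rotation i = S[i:]+S[:i]):
  rot[0] = 232232$
  rot[1] = 32232$2
  rot[2] = 2232$23
  rot[3] = 232$232
  rot[4] = 32$2322
  rot[5] = 2$23223
  rot[6] = $232232
Sorted (with $ < everything):
  sorted[0] = $232232  (last char: '2')
  sorted[1] = 2$23223  (last char: '3')
  sorted[2] = 2232$23  (last char: '3')
  sorted[3] = 232$232  (last char: '2')
  sorted[4] = 232232$  (last char: '$')
  sorted[5] = 32$2322  (last char: '2')
  sorted[6] = 32232$2  (last char: '2')
Last column: 2332$22
Original string S is at sorted index 4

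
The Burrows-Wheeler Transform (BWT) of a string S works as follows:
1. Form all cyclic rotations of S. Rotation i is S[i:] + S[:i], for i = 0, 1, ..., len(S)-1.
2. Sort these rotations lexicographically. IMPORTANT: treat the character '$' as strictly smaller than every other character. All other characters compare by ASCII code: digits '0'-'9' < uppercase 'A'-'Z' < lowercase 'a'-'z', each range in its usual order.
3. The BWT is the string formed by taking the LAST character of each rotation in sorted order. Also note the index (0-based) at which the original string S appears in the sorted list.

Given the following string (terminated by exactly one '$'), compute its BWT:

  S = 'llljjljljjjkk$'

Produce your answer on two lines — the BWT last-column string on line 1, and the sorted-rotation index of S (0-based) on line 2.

All 14 rotations (rotation i = S[i:]+S[:i]):
  rot[0] = llljjljljjjkk$
  rot[1] = lljjljljjjkk$l
  rot[2] = ljjljljjjkk$ll
  rot[3] = jjljljjjkk$lll
  rot[4] = jljljjjkk$lllj
  rot[5] = ljljjjkk$llljj
  rot[6] = jljjjkk$llljjl
  rot[7] = ljjjkk$llljjlj
  rot[8] = jjjkk$llljjljl
  rot[9] = jjkk$llljjljlj
  rot[10] = jkk$llljjljljj
  rot[11] = kk$llljjljljjj
  rot[12] = k$llljjljljjjk
  rot[13] = $llljjljljjjkk
Sorted (with $ < everything):
  sorted[0] = $llljjljljjjkk  (last char: 'k')
  sorted[1] = jjjkk$llljjljl  (last char: 'l')
  sorted[2] = jjkk$llljjljlj  (last char: 'j')
  sorted[3] = jjljljjjkk$lll  (last char: 'l')
  sorted[4] = jkk$llljjljljj  (last char: 'j')
  sorted[5] = jljjjkk$llljjl  (last char: 'l')
  sorted[6] = jljljjjkk$lllj  (last char: 'j')
  sorted[7] = k$llljjljljjjk  (last char: 'k')
  sorted[8] = kk$llljjljljjj  (last char: 'j')
  sorted[9] = ljjjkk$llljjlj  (last char: 'j')
  sorted[10] = ljjljljjjkk$ll  (last char: 'l')
  sorted[11] = ljljjjkk$llljj  (last char: 'j')
  sorted[12] = lljjljljjjkk$l  (last char: 'l')
  sorted[13] = llljjljljjjkk$  (last char: '$')
Last column: kljljljkjjljl$
Original string S is at sorted index 13

Answer: kljljljkjjljl$
13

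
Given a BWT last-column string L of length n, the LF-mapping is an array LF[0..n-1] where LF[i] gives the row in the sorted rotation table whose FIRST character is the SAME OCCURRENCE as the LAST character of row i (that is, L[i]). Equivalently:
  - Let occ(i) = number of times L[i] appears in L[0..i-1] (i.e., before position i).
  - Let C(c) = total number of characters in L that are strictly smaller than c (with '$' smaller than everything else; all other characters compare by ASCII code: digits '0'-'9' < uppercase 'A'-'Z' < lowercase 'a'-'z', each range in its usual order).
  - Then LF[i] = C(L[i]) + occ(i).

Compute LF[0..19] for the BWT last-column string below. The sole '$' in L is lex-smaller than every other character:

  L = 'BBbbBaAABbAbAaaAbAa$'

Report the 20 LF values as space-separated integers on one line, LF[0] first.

Answer: 7 8 15 16 9 11 1 2 10 17 3 18 4 12 13 5 19 6 14 0

Derivation:
Char counts: '$':1, 'A':6, 'B':4, 'a':4, 'b':5
C (first-col start): C('$')=0, C('A')=1, C('B')=7, C('a')=11, C('b')=15
L[0]='B': occ=0, LF[0]=C('B')+0=7+0=7
L[1]='B': occ=1, LF[1]=C('B')+1=7+1=8
L[2]='b': occ=0, LF[2]=C('b')+0=15+0=15
L[3]='b': occ=1, LF[3]=C('b')+1=15+1=16
L[4]='B': occ=2, LF[4]=C('B')+2=7+2=9
L[5]='a': occ=0, LF[5]=C('a')+0=11+0=11
L[6]='A': occ=0, LF[6]=C('A')+0=1+0=1
L[7]='A': occ=1, LF[7]=C('A')+1=1+1=2
L[8]='B': occ=3, LF[8]=C('B')+3=7+3=10
L[9]='b': occ=2, LF[9]=C('b')+2=15+2=17
L[10]='A': occ=2, LF[10]=C('A')+2=1+2=3
L[11]='b': occ=3, LF[11]=C('b')+3=15+3=18
L[12]='A': occ=3, LF[12]=C('A')+3=1+3=4
L[13]='a': occ=1, LF[13]=C('a')+1=11+1=12
L[14]='a': occ=2, LF[14]=C('a')+2=11+2=13
L[15]='A': occ=4, LF[15]=C('A')+4=1+4=5
L[16]='b': occ=4, LF[16]=C('b')+4=15+4=19
L[17]='A': occ=5, LF[17]=C('A')+5=1+5=6
L[18]='a': occ=3, LF[18]=C('a')+3=11+3=14
L[19]='$': occ=0, LF[19]=C('$')+0=0+0=0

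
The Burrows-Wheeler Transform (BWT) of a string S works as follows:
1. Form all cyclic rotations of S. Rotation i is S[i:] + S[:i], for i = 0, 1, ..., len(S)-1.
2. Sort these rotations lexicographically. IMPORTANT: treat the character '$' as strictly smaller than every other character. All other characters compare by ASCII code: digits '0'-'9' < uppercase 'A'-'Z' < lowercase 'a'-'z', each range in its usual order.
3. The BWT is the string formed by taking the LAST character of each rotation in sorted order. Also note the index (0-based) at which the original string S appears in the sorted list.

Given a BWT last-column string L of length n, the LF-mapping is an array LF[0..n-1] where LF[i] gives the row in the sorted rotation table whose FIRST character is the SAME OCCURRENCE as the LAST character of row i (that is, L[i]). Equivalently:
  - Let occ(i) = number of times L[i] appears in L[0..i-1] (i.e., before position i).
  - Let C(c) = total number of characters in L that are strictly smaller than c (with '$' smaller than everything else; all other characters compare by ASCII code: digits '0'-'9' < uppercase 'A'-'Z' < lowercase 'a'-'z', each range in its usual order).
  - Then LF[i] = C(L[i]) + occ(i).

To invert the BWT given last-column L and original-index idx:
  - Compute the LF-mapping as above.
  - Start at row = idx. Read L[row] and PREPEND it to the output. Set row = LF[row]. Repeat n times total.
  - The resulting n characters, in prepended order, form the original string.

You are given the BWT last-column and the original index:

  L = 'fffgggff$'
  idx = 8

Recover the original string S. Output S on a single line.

Answer: gfgfgfff$

Derivation:
LF mapping: 1 2 3 6 7 8 4 5 0
Walk LF starting at row 8, prepending L[row]:
  step 1: row=8, L[8]='$', prepend. Next row=LF[8]=0
  step 2: row=0, L[0]='f', prepend. Next row=LF[0]=1
  step 3: row=1, L[1]='f', prepend. Next row=LF[1]=2
  step 4: row=2, L[2]='f', prepend. Next row=LF[2]=3
  step 5: row=3, L[3]='g', prepend. Next row=LF[3]=6
  step 6: row=6, L[6]='f', prepend. Next row=LF[6]=4
  step 7: row=4, L[4]='g', prepend. Next row=LF[4]=7
  step 8: row=7, L[7]='f', prepend. Next row=LF[7]=5
  step 9: row=5, L[5]='g', prepend. Next row=LF[5]=8
Reversed output: gfgfgfff$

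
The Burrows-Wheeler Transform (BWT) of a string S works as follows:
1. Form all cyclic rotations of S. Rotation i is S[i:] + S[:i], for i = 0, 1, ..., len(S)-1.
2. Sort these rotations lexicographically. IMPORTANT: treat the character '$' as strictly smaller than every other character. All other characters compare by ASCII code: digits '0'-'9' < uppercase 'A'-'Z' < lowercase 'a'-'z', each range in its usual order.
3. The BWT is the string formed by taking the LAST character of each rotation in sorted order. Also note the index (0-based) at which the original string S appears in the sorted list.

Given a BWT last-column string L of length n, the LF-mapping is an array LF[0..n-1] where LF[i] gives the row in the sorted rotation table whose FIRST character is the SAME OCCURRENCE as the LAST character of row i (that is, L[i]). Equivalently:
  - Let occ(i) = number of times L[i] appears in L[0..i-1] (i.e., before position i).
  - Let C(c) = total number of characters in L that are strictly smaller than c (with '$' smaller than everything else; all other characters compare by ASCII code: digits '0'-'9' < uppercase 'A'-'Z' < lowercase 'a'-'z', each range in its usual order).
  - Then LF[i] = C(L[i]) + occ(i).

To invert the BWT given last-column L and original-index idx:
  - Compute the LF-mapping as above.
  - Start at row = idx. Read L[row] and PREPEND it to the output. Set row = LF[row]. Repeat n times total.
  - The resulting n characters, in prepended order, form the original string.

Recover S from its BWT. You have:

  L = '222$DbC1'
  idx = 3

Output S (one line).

Answer: 21bCD22$

Derivation:
LF mapping: 2 3 4 0 6 7 5 1
Walk LF starting at row 3, prepending L[row]:
  step 1: row=3, L[3]='$', prepend. Next row=LF[3]=0
  step 2: row=0, L[0]='2', prepend. Next row=LF[0]=2
  step 3: row=2, L[2]='2', prepend. Next row=LF[2]=4
  step 4: row=4, L[4]='D', prepend. Next row=LF[4]=6
  step 5: row=6, L[6]='C', prepend. Next row=LF[6]=5
  step 6: row=5, L[5]='b', prepend. Next row=LF[5]=7
  step 7: row=7, L[7]='1', prepend. Next row=LF[7]=1
  step 8: row=1, L[1]='2', prepend. Next row=LF[1]=3
Reversed output: 21bCD22$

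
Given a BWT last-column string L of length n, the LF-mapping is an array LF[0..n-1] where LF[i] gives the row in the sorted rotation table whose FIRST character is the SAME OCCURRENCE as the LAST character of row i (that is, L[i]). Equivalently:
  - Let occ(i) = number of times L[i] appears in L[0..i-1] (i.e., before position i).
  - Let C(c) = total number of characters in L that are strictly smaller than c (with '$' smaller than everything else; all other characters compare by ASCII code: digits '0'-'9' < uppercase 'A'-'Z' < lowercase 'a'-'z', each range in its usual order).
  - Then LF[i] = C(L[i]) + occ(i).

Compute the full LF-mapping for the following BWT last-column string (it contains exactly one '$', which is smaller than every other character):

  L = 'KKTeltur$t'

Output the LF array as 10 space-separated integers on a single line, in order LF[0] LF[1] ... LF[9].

Char counts: '$':1, 'K':2, 'T':1, 'e':1, 'l':1, 'r':1, 't':2, 'u':1
C (first-col start): C('$')=0, C('K')=1, C('T')=3, C('e')=4, C('l')=5, C('r')=6, C('t')=7, C('u')=9
L[0]='K': occ=0, LF[0]=C('K')+0=1+0=1
L[1]='K': occ=1, LF[1]=C('K')+1=1+1=2
L[2]='T': occ=0, LF[2]=C('T')+0=3+0=3
L[3]='e': occ=0, LF[3]=C('e')+0=4+0=4
L[4]='l': occ=0, LF[4]=C('l')+0=5+0=5
L[5]='t': occ=0, LF[5]=C('t')+0=7+0=7
L[6]='u': occ=0, LF[6]=C('u')+0=9+0=9
L[7]='r': occ=0, LF[7]=C('r')+0=6+0=6
L[8]='$': occ=0, LF[8]=C('$')+0=0+0=0
L[9]='t': occ=1, LF[9]=C('t')+1=7+1=8

Answer: 1 2 3 4 5 7 9 6 0 8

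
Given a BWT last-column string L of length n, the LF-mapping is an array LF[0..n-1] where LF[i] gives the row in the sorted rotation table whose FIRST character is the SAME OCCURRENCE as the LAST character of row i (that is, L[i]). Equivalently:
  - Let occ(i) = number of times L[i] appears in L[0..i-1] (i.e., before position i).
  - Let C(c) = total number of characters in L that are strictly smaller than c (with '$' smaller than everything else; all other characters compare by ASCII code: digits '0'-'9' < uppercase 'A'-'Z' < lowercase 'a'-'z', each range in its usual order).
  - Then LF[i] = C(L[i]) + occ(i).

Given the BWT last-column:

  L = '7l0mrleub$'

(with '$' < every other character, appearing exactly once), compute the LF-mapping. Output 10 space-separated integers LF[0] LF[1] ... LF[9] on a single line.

Char counts: '$':1, '0':1, '7':1, 'b':1, 'e':1, 'l':2, 'm':1, 'r':1, 'u':1
C (first-col start): C('$')=0, C('0')=1, C('7')=2, C('b')=3, C('e')=4, C('l')=5, C('m')=7, C('r')=8, C('u')=9
L[0]='7': occ=0, LF[0]=C('7')+0=2+0=2
L[1]='l': occ=0, LF[1]=C('l')+0=5+0=5
L[2]='0': occ=0, LF[2]=C('0')+0=1+0=1
L[3]='m': occ=0, LF[3]=C('m')+0=7+0=7
L[4]='r': occ=0, LF[4]=C('r')+0=8+0=8
L[5]='l': occ=1, LF[5]=C('l')+1=5+1=6
L[6]='e': occ=0, LF[6]=C('e')+0=4+0=4
L[7]='u': occ=0, LF[7]=C('u')+0=9+0=9
L[8]='b': occ=0, LF[8]=C('b')+0=3+0=3
L[9]='$': occ=0, LF[9]=C('$')+0=0+0=0

Answer: 2 5 1 7 8 6 4 9 3 0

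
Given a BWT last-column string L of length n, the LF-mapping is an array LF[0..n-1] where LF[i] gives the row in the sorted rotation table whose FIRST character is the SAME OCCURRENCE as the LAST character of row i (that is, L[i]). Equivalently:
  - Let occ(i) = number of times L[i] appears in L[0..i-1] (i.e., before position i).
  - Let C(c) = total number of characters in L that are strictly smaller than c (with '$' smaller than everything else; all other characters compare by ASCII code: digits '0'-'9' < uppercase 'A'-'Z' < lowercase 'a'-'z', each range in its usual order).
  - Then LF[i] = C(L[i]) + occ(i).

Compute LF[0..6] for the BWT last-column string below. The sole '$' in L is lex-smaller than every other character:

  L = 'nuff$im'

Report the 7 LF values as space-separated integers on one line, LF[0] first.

Char counts: '$':1, 'f':2, 'i':1, 'm':1, 'n':1, 'u':1
C (first-col start): C('$')=0, C('f')=1, C('i')=3, C('m')=4, C('n')=5, C('u')=6
L[0]='n': occ=0, LF[0]=C('n')+0=5+0=5
L[1]='u': occ=0, LF[1]=C('u')+0=6+0=6
L[2]='f': occ=0, LF[2]=C('f')+0=1+0=1
L[3]='f': occ=1, LF[3]=C('f')+1=1+1=2
L[4]='$': occ=0, LF[4]=C('$')+0=0+0=0
L[5]='i': occ=0, LF[5]=C('i')+0=3+0=3
L[6]='m': occ=0, LF[6]=C('m')+0=4+0=4

Answer: 5 6 1 2 0 3 4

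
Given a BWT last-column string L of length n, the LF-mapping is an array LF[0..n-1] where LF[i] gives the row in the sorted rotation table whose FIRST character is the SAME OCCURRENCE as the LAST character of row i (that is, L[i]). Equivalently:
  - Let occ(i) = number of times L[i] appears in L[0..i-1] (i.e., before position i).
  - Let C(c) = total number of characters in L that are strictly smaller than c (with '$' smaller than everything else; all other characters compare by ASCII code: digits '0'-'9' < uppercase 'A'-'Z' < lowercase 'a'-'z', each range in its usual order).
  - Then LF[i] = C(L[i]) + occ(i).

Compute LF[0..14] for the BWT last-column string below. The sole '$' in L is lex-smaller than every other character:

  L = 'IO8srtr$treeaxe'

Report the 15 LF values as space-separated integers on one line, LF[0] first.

Answer: 2 3 1 11 8 12 9 0 13 10 5 6 4 14 7

Derivation:
Char counts: '$':1, '8':1, 'I':1, 'O':1, 'a':1, 'e':3, 'r':3, 's':1, 't':2, 'x':1
C (first-col start): C('$')=0, C('8')=1, C('I')=2, C('O')=3, C('a')=4, C('e')=5, C('r')=8, C('s')=11, C('t')=12, C('x')=14
L[0]='I': occ=0, LF[0]=C('I')+0=2+0=2
L[1]='O': occ=0, LF[1]=C('O')+0=3+0=3
L[2]='8': occ=0, LF[2]=C('8')+0=1+0=1
L[3]='s': occ=0, LF[3]=C('s')+0=11+0=11
L[4]='r': occ=0, LF[4]=C('r')+0=8+0=8
L[5]='t': occ=0, LF[5]=C('t')+0=12+0=12
L[6]='r': occ=1, LF[6]=C('r')+1=8+1=9
L[7]='$': occ=0, LF[7]=C('$')+0=0+0=0
L[8]='t': occ=1, LF[8]=C('t')+1=12+1=13
L[9]='r': occ=2, LF[9]=C('r')+2=8+2=10
L[10]='e': occ=0, LF[10]=C('e')+0=5+0=5
L[11]='e': occ=1, LF[11]=C('e')+1=5+1=6
L[12]='a': occ=0, LF[12]=C('a')+0=4+0=4
L[13]='x': occ=0, LF[13]=C('x')+0=14+0=14
L[14]='e': occ=2, LF[14]=C('e')+2=5+2=7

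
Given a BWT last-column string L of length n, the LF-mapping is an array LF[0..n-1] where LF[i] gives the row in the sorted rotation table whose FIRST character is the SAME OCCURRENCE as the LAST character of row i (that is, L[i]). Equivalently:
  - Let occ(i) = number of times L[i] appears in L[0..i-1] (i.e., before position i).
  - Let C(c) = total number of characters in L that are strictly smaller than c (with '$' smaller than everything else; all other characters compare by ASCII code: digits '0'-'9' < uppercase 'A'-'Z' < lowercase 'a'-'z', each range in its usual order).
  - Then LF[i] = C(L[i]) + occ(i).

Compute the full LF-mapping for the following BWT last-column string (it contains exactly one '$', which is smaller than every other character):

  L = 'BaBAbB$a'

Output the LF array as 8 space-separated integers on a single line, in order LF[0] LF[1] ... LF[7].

Answer: 2 5 3 1 7 4 0 6

Derivation:
Char counts: '$':1, 'A':1, 'B':3, 'a':2, 'b':1
C (first-col start): C('$')=0, C('A')=1, C('B')=2, C('a')=5, C('b')=7
L[0]='B': occ=0, LF[0]=C('B')+0=2+0=2
L[1]='a': occ=0, LF[1]=C('a')+0=5+0=5
L[2]='B': occ=1, LF[2]=C('B')+1=2+1=3
L[3]='A': occ=0, LF[3]=C('A')+0=1+0=1
L[4]='b': occ=0, LF[4]=C('b')+0=7+0=7
L[5]='B': occ=2, LF[5]=C('B')+2=2+2=4
L[6]='$': occ=0, LF[6]=C('$')+0=0+0=0
L[7]='a': occ=1, LF[7]=C('a')+1=5+1=6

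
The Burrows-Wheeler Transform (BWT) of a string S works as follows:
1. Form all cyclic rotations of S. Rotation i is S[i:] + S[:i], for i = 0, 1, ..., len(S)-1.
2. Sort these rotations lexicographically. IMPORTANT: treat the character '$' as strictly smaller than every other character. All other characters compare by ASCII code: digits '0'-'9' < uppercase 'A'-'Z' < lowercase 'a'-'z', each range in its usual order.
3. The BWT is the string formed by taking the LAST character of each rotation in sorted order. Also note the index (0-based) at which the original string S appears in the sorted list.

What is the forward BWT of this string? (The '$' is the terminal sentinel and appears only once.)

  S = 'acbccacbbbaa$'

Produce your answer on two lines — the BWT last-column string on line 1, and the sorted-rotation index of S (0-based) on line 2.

Answer: aabc$bbcccaab
4

Derivation:
All 13 rotations (rotation i = S[i:]+S[:i]):
  rot[0] = acbccacbbbaa$
  rot[1] = cbccacbbbaa$a
  rot[2] = bccacbbbaa$ac
  rot[3] = ccacbbbaa$acb
  rot[4] = cacbbbaa$acbc
  rot[5] = acbbbaa$acbcc
  rot[6] = cbbbaa$acbcca
  rot[7] = bbbaa$acbccac
  rot[8] = bbaa$acbccacb
  rot[9] = baa$acbccacbb
  rot[10] = aa$acbccacbbb
  rot[11] = a$acbccacbbba
  rot[12] = $acbccacbbbaa
Sorted (with $ < everything):
  sorted[0] = $acbccacbbbaa  (last char: 'a')
  sorted[1] = a$acbccacbbba  (last char: 'a')
  sorted[2] = aa$acbccacbbb  (last char: 'b')
  sorted[3] = acbbbaa$acbcc  (last char: 'c')
  sorted[4] = acbccacbbbaa$  (last char: '$')
  sorted[5] = baa$acbccacbb  (last char: 'b')
  sorted[6] = bbaa$acbccacb  (last char: 'b')
  sorted[7] = bbbaa$acbccac  (last char: 'c')
  sorted[8] = bccacbbbaa$ac  (last char: 'c')
  sorted[9] = cacbbbaa$acbc  (last char: 'c')
  sorted[10] = cbbbaa$acbcca  (last char: 'a')
  sorted[11] = cbccacbbbaa$a  (last char: 'a')
  sorted[12] = ccacbbbaa$acb  (last char: 'b')
Last column: aabc$bbcccaab
Original string S is at sorted index 4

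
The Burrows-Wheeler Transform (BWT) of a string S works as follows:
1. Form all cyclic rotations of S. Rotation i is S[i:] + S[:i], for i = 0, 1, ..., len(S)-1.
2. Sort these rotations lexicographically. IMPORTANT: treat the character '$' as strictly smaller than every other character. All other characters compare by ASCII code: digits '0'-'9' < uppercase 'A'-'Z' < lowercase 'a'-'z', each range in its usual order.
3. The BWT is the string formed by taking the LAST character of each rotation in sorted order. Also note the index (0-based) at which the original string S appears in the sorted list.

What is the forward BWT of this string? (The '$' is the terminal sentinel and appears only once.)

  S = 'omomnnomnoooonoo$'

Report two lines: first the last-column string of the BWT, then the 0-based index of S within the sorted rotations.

Answer: oooomnomomn$onoon
11

Derivation:
All 17 rotations (rotation i = S[i:]+S[:i]):
  rot[0] = omomnnomnoooonoo$
  rot[1] = momnnomnoooonoo$o
  rot[2] = omnnomnoooonoo$om
  rot[3] = mnnomnoooonoo$omo
  rot[4] = nnomnoooonoo$omom
  rot[5] = nomnoooonoo$omomn
  rot[6] = omnoooonoo$omomnn
  rot[7] = mnoooonoo$omomnno
  rot[8] = noooonoo$omomnnom
  rot[9] = oooonoo$omomnnomn
  rot[10] = ooonoo$omomnnomno
  rot[11] = oonoo$omomnnomnoo
  rot[12] = onoo$omomnnomnooo
  rot[13] = noo$omomnnomnoooo
  rot[14] = oo$omomnnomnoooon
  rot[15] = o$omomnnomnoooono
  rot[16] = $omomnnomnoooonoo
Sorted (with $ < everything):
  sorted[0] = $omomnnomnoooonoo  (last char: 'o')
  sorted[1] = mnnomnoooonoo$omo  (last char: 'o')
  sorted[2] = mnoooonoo$omomnno  (last char: 'o')
  sorted[3] = momnnomnoooonoo$o  (last char: 'o')
  sorted[4] = nnomnoooonoo$omom  (last char: 'm')
  sorted[5] = nomnoooonoo$omomn  (last char: 'n')
  sorted[6] = noo$omomnnomnoooo  (last char: 'o')
  sorted[7] = noooonoo$omomnnom  (last char: 'm')
  sorted[8] = o$omomnnomnoooono  (last char: 'o')
  sorted[9] = omnnomnoooonoo$om  (last char: 'm')
  sorted[10] = omnoooonoo$omomnn  (last char: 'n')
  sorted[11] = omomnnomnoooonoo$  (last char: '$')
  sorted[12] = onoo$omomnnomnooo  (last char: 'o')
  sorted[13] = oo$omomnnomnoooon  (last char: 'n')
  sorted[14] = oonoo$omomnnomnoo  (last char: 'o')
  sorted[15] = ooonoo$omomnnomno  (last char: 'o')
  sorted[16] = oooonoo$omomnnomn  (last char: 'n')
Last column: oooomnomomn$onoon
Original string S is at sorted index 11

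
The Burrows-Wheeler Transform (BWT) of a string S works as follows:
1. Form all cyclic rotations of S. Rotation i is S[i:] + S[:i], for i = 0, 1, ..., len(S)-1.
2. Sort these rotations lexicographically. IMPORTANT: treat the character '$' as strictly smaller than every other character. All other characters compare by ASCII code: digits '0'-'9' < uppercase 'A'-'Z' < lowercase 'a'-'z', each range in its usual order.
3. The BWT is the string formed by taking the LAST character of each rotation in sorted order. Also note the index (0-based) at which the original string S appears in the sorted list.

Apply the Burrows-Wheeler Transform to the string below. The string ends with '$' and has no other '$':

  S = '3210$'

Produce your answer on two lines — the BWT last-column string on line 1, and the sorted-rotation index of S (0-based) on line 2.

Answer: 0123$
4

Derivation:
All 5 rotations (rotation i = S[i:]+S[:i]):
  rot[0] = 3210$
  rot[1] = 210$3
  rot[2] = 10$32
  rot[3] = 0$321
  rot[4] = $3210
Sorted (with $ < everything):
  sorted[0] = $3210  (last char: '0')
  sorted[1] = 0$321  (last char: '1')
  sorted[2] = 10$32  (last char: '2')
  sorted[3] = 210$3  (last char: '3')
  sorted[4] = 3210$  (last char: '$')
Last column: 0123$
Original string S is at sorted index 4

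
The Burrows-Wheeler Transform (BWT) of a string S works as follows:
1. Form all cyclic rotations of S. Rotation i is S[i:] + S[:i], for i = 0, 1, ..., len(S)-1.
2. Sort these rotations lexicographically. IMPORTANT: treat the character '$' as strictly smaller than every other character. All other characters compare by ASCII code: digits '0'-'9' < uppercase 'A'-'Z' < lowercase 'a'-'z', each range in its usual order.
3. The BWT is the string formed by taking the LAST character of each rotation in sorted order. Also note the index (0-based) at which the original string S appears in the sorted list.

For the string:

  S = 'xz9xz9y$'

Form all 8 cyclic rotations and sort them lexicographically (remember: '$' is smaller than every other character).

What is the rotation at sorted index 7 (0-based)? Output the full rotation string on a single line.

Answer: z9y$xz9x

Derivation:
All 8 rotations (rotation i = S[i:]+S[:i]):
  rot[0] = xz9xz9y$
  rot[1] = z9xz9y$x
  rot[2] = 9xz9y$xz
  rot[3] = xz9y$xz9
  rot[4] = z9y$xz9x
  rot[5] = 9y$xz9xz
  rot[6] = y$xz9xz9
  rot[7] = $xz9xz9y
Sorted (with $ < everything):
  sorted[0] = $xz9xz9y
  sorted[1] = 9xz9y$xz
  sorted[2] = 9y$xz9xz
  sorted[3] = xz9xz9y$
  sorted[4] = xz9y$xz9
  sorted[5] = y$xz9xz9
  sorted[6] = z9xz9y$x
  sorted[7] = z9y$xz9x
sorted[7] = z9y$xz9x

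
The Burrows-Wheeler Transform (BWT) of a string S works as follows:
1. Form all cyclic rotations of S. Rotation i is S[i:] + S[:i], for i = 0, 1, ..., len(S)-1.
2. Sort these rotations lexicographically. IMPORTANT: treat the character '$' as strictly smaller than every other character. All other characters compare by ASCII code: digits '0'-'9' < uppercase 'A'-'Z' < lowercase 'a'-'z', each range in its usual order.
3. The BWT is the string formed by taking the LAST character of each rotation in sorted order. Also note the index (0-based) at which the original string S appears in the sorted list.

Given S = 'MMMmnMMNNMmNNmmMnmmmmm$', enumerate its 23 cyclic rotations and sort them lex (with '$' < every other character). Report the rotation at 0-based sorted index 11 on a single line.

Answer: NmmMnmmmmm$MMMmnMMNNMmN

Derivation:
All 23 rotations (rotation i = S[i:]+S[:i]):
  rot[0] = MMMmnMMNNMmNNmmMnmmmmm$
  rot[1] = MMmnMMNNMmNNmmMnmmmmm$M
  rot[2] = MmnMMNNMmNNmmMnmmmmm$MM
  rot[3] = mnMMNNMmNNmmMnmmmmm$MMM
  rot[4] = nMMNNMmNNmmMnmmmmm$MMMm
  rot[5] = MMNNMmNNmmMnmmmmm$MMMmn
  rot[6] = MNNMmNNmmMnmmmmm$MMMmnM
  rot[7] = NNMmNNmmMnmmmmm$MMMmnMM
  rot[8] = NMmNNmmMnmmmmm$MMMmnMMN
  rot[9] = MmNNmmMnmmmmm$MMMmnMMNN
  rot[10] = mNNmmMnmmmmm$MMMmnMMNNM
  rot[11] = NNmmMnmmmmm$MMMmnMMNNMm
  rot[12] = NmmMnmmmmm$MMMmnMMNNMmN
  rot[13] = mmMnmmmmm$MMMmnMMNNMmNN
  rot[14] = mMnmmmmm$MMMmnMMNNMmNNm
  rot[15] = Mnmmmmm$MMMmnMMNNMmNNmm
  rot[16] = nmmmmm$MMMmnMMNNMmNNmmM
  rot[17] = mmmmm$MMMmnMMNNMmNNmmMn
  rot[18] = mmmm$MMMmnMMNNMmNNmmMnm
  rot[19] = mmm$MMMmnMMNNMmNNmmMnmm
  rot[20] = mm$MMMmnMMNNMmNNmmMnmmm
  rot[21] = m$MMMmnMMNNMmNNmmMnmmmm
  rot[22] = $MMMmnMMNNMmNNmmMnmmmmm
Sorted (with $ < everything):
  sorted[0] = $MMMmnMMNNMmNNmmMnmmmmm
  sorted[1] = MMMmnMMNNMmNNmmMnmmmmm$
  sorted[2] = MMNNMmNNmmMnmmmmm$MMMmn
  sorted[3] = MMmnMMNNMmNNmmMnmmmmm$M
  sorted[4] = MNNMmNNmmMnmmmmm$MMMmnM
  sorted[5] = MmNNmmMnmmmmm$MMMmnMMNN
  sorted[6] = MmnMMNNMmNNmmMnmmmmm$MM
  sorted[7] = Mnmmmmm$MMMmnMMNNMmNNmm
  sorted[8] = NMmNNmmMnmmmmm$MMMmnMMN
  sorted[9] = NNMmNNmmMnmmmmm$MMMmnMM
  sorted[10] = NNmmMnmmmmm$MMMmnMMNNMm
  sorted[11] = NmmMnmmmmm$MMMmnMMNNMmN
  sorted[12] = m$MMMmnMMNNMmNNmmMnmmmm
  sorted[13] = mMnmmmmm$MMMmnMMNNMmNNm
  sorted[14] = mNNmmMnmmmmm$MMMmnMMNNM
  sorted[15] = mm$MMMmnMMNNMmNNmmMnmmm
  sorted[16] = mmMnmmmmm$MMMmnMMNNMmNN
  sorted[17] = mmm$MMMmnMMNNMmNNmmMnmm
  sorted[18] = mmmm$MMMmnMMNNMmNNmmMnm
  sorted[19] = mmmmm$MMMmnMMNNMmNNmmMn
  sorted[20] = mnMMNNMmNNmmMnmmmmm$MMM
  sorted[21] = nMMNNMmNNmmMnmmmmm$MMMm
  sorted[22] = nmmmmm$MMMmnMMNNMmNNmmM
sorted[11] = NmmMnmmmmm$MMMmnMMNNMmN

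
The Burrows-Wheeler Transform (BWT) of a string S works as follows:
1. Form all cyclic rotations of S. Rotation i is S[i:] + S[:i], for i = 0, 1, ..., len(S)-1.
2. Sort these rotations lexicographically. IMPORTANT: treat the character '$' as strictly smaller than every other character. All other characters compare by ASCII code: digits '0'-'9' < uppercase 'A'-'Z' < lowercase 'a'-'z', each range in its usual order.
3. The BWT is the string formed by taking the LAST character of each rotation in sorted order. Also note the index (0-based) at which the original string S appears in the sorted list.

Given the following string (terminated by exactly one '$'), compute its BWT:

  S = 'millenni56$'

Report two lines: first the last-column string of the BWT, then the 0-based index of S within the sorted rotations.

Answer: 6i5lnmli$ne
8

Derivation:
All 11 rotations (rotation i = S[i:]+S[:i]):
  rot[0] = millenni56$
  rot[1] = illenni56$m
  rot[2] = llenni56$mi
  rot[3] = lenni56$mil
  rot[4] = enni56$mill
  rot[5] = nni56$mille
  rot[6] = ni56$millen
  rot[7] = i56$millenn
  rot[8] = 56$millenni
  rot[9] = 6$millenni5
  rot[10] = $millenni56
Sorted (with $ < everything):
  sorted[0] = $millenni56  (last char: '6')
  sorted[1] = 56$millenni  (last char: 'i')
  sorted[2] = 6$millenni5  (last char: '5')
  sorted[3] = enni56$mill  (last char: 'l')
  sorted[4] = i56$millenn  (last char: 'n')
  sorted[5] = illenni56$m  (last char: 'm')
  sorted[6] = lenni56$mil  (last char: 'l')
  sorted[7] = llenni56$mi  (last char: 'i')
  sorted[8] = millenni56$  (last char: '$')
  sorted[9] = ni56$millen  (last char: 'n')
  sorted[10] = nni56$mille  (last char: 'e')
Last column: 6i5lnmli$ne
Original string S is at sorted index 8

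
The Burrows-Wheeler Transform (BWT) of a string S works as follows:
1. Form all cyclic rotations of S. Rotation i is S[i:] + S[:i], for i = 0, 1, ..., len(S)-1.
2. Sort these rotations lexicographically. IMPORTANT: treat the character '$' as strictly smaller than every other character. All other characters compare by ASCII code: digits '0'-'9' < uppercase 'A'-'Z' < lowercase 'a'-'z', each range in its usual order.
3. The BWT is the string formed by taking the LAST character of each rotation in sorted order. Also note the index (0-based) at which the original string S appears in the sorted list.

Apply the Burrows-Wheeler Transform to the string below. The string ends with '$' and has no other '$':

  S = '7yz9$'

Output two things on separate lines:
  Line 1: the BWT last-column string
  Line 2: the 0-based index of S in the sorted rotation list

All 5 rotations (rotation i = S[i:]+S[:i]):
  rot[0] = 7yz9$
  rot[1] = yz9$7
  rot[2] = z9$7y
  rot[3] = 9$7yz
  rot[4] = $7yz9
Sorted (with $ < everything):
  sorted[0] = $7yz9  (last char: '9')
  sorted[1] = 7yz9$  (last char: '$')
  sorted[2] = 9$7yz  (last char: 'z')
  sorted[3] = yz9$7  (last char: '7')
  sorted[4] = z9$7y  (last char: 'y')
Last column: 9$z7y
Original string S is at sorted index 1

Answer: 9$z7y
1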